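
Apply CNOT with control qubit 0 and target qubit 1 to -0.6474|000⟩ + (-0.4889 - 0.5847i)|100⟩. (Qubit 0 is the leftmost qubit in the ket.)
-0.6474|000⟩ + (-0.4889 - 0.5847i)|110⟩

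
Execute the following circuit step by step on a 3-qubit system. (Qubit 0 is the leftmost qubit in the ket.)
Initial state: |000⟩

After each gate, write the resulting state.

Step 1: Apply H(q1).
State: 1/√2|000⟩ + 1/√2|010⟩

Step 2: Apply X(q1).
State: 1/√2|000⟩ + 1/√2|010⟩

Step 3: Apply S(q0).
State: 1/√2|000⟩ + 1/√2|010⟩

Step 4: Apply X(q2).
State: 1/√2|001⟩ + 1/√2|011⟩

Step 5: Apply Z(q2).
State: -1/√2|001⟩ - 1/√2|011⟩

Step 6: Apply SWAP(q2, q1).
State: -1/√2|010⟩ - 1/√2|011⟩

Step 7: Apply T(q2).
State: -1/√2|010⟩ + (-1/2 - (1/2)i)|011⟩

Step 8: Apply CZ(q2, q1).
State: -1/√2|010⟩ + (1/2 + (1/2)i)|011⟩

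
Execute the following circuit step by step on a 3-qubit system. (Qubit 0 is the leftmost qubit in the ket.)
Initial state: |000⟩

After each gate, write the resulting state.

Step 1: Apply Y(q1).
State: i|010⟩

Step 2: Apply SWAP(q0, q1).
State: i|100⟩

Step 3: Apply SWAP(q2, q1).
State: i|100⟩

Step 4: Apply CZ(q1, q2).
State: i|100⟩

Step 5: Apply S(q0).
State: -|100⟩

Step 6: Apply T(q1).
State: -|100⟩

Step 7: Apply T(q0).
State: (-1/√2 - (1/√2)i)|100⟩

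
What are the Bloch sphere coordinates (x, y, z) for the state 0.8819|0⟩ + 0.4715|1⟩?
(0.8316, 0, 0.5554)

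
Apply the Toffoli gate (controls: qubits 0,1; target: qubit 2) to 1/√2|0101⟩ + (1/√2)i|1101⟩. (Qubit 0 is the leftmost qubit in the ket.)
1/√2|0101⟩ + (1/√2)i|1111⟩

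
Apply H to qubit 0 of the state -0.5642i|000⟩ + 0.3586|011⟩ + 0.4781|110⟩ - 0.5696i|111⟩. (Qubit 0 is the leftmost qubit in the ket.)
-0.3989i|000⟩ + 0.3381|010⟩ + (0.2536 - 0.4028i)|011⟩ - 0.3989i|100⟩ - 0.3381|110⟩ + (0.2536 + 0.4028i)|111⟩

H on qubit 0 mixes each pair of kets that differ only in qubit 0: amplitudes (a, b) of (|…0…⟩, |…1…⟩) become ((a + b)/√2, (a − b)/√2). Kets absent from the input have amplitude 0.
(|000⟩, |100⟩): (a, b) = (-0.5642i, 0) → (-0.3989i, -0.3989i)
(|010⟩, |110⟩): (a, b) = (0, 0.4781) → (0.3381, -0.3381)
(|011⟩, |111⟩): (a, b) = (0.3586, -0.5696i) → ((0.2536 - 0.4028i), (0.2536 + 0.4028i))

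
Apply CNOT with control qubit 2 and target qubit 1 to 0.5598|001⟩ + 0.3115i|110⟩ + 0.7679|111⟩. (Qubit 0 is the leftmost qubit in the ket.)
0.5598|011⟩ + 0.7679|101⟩ + 0.3115i|110⟩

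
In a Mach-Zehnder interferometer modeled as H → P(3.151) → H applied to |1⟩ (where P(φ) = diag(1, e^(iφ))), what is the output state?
(1 + 0.004704i)|0⟩ + (0.00002212 - 0.004704i)|1⟩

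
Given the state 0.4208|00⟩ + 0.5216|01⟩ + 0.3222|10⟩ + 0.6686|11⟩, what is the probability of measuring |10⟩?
0.1038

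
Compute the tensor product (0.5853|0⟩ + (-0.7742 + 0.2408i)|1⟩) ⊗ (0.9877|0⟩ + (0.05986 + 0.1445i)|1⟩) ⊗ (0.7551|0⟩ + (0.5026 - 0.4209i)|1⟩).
0.4365|000⟩ + (0.2906 - 0.2433i)|001⟩ + (0.02646 + 0.06386i)|010⟩ + (0.05321 + 0.02776i)|011⟩ + (-0.5774 + 0.1796i)|100⟩ + (-0.2842 + 0.4414i)|101⟩ + (-0.06127 - 0.07359i)|110⟩ + (-0.0818 - 0.01483i)|111⟩

amp(|b₁b₂…⟩) = product of the factor amplitudes for bits b₁, b₂, …; only kets whose every factor amplitude is nonzero survive.
|000⟩: (0.5853)(0.9877)(0.7551) = 0.4365
|001⟩: (0.5853)(0.9877)(0.5026 - 0.4209i) = (0.2906 - 0.2433i)
|010⟩: (0.5853)(0.05986 + 0.1445i)(0.7551) = (0.02646 + 0.06386i)
|011⟩: (0.5853)(0.05986 + 0.1445i)(0.5026 - 0.4209i) = (0.05321 + 0.02776i)
|100⟩: (-0.7742 + 0.2408i)(0.9877)(0.7551) = (-0.5774 + 0.1796i)
|101⟩: (-0.7742 + 0.2408i)(0.9877)(0.5026 - 0.4209i) = (-0.2842 + 0.4414i)
|110⟩: (-0.7742 + 0.2408i)(0.05986 + 0.1445i)(0.7551) = (-0.06127 - 0.07359i)
|111⟩: (-0.7742 + 0.2408i)(0.05986 + 0.1445i)(0.5026 - 0.4209i) = (-0.0818 - 0.01483i)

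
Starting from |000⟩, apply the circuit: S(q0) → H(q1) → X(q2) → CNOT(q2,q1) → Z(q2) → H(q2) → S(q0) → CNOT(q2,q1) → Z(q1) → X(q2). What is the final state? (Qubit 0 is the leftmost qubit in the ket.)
1/2|000⟩ - 1/2|001⟩ - 1/2|010⟩ + 1/2|011⟩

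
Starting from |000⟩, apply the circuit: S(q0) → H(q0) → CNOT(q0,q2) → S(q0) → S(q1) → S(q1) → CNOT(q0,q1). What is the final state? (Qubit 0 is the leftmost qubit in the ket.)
1/√2|000⟩ + (1/√2)i|111⟩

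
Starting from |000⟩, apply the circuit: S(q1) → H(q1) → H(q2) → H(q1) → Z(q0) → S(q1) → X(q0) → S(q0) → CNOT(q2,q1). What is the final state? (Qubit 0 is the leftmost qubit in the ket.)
(1/√2)i|100⟩ + (1/√2)i|111⟩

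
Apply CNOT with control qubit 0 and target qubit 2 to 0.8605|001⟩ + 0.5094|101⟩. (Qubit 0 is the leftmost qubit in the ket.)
0.8605|001⟩ + 0.5094|100⟩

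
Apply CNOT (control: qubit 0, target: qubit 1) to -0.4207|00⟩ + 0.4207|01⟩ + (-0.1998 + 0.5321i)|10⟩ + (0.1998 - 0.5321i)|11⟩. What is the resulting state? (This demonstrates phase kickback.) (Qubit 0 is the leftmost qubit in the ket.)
-0.4207|00⟩ + 0.4207|01⟩ + (0.1998 - 0.5321i)|10⟩ + (-0.1998 + 0.5321i)|11⟩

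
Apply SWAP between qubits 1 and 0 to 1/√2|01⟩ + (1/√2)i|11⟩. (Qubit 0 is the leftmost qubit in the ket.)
1/√2|10⟩ + (1/√2)i|11⟩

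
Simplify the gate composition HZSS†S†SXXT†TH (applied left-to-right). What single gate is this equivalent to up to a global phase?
X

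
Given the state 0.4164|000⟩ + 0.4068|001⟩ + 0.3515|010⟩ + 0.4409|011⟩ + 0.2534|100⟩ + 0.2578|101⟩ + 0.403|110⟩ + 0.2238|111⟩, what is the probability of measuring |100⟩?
0.06421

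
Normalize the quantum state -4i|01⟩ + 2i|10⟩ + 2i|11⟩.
-0.8165i|01⟩ + (1/√6)i|10⟩ + (1/√6)i|11⟩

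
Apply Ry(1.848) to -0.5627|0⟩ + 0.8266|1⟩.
-0.9987|0⟩ + 0.04909|1⟩

Ry(1.848) = [[cos(θ/2), −sin(θ/2)], [sin(θ/2), cos(θ/2)]]; θ = 1.848, cos(θ/2) ≈ 0.602633, sin(θ/2) ≈ 0.798019.
With a = amp(|0⟩) = -0.5627 and b = amp(|1⟩) = 0.8266:
new amp(|0⟩) = (0.602633)·a + (-0.798019)·b = -0.9987
new amp(|1⟩) = (0.798019)·a + (0.602633)·b = 0.04909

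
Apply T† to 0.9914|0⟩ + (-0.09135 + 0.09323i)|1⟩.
0.9914|0⟩ + (0.001329 + 0.1305i)|1⟩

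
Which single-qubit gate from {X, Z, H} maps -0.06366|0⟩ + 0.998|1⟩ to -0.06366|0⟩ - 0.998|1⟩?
Z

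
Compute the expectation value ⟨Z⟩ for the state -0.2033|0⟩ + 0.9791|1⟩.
-0.9173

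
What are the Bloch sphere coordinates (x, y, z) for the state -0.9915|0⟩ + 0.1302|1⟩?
(-0.2582, 0, 0.9661)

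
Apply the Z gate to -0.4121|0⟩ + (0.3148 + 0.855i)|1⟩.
-0.4121|0⟩ + (-0.3148 - 0.855i)|1⟩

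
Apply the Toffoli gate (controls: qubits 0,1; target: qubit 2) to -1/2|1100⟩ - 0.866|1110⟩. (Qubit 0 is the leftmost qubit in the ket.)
-0.866|1100⟩ - 1/2|1110⟩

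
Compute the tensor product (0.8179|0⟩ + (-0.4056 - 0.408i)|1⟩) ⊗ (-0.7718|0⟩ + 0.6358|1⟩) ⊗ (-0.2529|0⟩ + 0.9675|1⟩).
0.1596|000⟩ - 0.6107|001⟩ - 0.1315|010⟩ + 0.5031|011⟩ + (-0.07917 - 0.07964i)|100⟩ + (0.3029 + 0.3047i)|101⟩ + (0.06522 + 0.0656i)|110⟩ + (-0.2495 - 0.251i)|111⟩

amp(|b₁b₂…⟩) = product of the factor amplitudes for bits b₁, b₂, …; only kets whose every factor amplitude is nonzero survive.
|000⟩: (0.8179)(-0.7718)(-0.2529) = 0.1596
|001⟩: (0.8179)(-0.7718)(0.9675) = -0.6107
|010⟩: (0.8179)(0.6358)(-0.2529) = -0.1315
|011⟩: (0.8179)(0.6358)(0.9675) = 0.5031
|100⟩: (-0.4056 - 0.408i)(-0.7718)(-0.2529) = (-0.07917 - 0.07964i)
|101⟩: (-0.4056 - 0.408i)(-0.7718)(0.9675) = (0.3029 + 0.3047i)
|110⟩: (-0.4056 - 0.408i)(0.6358)(-0.2529) = (0.06522 + 0.0656i)
|111⟩: (-0.4056 - 0.408i)(0.6358)(0.9675) = (-0.2495 - 0.251i)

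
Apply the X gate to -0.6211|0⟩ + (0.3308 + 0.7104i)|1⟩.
(0.3308 + 0.7104i)|0⟩ - 0.6211|1⟩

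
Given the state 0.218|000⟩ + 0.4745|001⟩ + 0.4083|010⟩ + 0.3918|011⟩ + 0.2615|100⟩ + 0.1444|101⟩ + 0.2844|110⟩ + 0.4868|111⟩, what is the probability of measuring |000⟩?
0.04752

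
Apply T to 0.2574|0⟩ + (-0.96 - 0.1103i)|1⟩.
0.2574|0⟩ + (-0.6008 - 0.7568i)|1⟩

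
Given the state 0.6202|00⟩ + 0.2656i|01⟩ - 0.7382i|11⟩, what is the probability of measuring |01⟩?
0.07054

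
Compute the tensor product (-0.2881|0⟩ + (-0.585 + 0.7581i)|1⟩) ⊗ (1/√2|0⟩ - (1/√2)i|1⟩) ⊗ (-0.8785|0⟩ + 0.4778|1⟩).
0.179|000⟩ - 0.09734|001⟩ - 0.179i|010⟩ + 0.09734i|011⟩ + (0.3634 - 0.4709i)|100⟩ + (-0.1976 + 0.2561i)|101⟩ + (-0.4709 - 0.3634i)|110⟩ + (0.2561 + 0.1976i)|111⟩

amp(|b₁b₂…⟩) = product of the factor amplitudes for bits b₁, b₂, …; only kets whose every factor amplitude is nonzero survive.
|000⟩: (-0.2881)(1/√2)(-0.8785) = 0.179
|001⟩: (-0.2881)(1/√2)(0.4778) = -0.09734
|010⟩: (-0.2881)(-(1/√2)i)(-0.8785) = -0.179i
|011⟩: (-0.2881)(-(1/√2)i)(0.4778) = 0.09734i
|100⟩: (-0.585 + 0.7581i)(1/√2)(-0.8785) = (0.3634 - 0.4709i)
|101⟩: (-0.585 + 0.7581i)(1/√2)(0.4778) = (-0.1976 + 0.2561i)
|110⟩: (-0.585 + 0.7581i)(-(1/√2)i)(-0.8785) = (-0.4709 - 0.3634i)
|111⟩: (-0.585 + 0.7581i)(-(1/√2)i)(0.4778) = (0.2561 + 0.1976i)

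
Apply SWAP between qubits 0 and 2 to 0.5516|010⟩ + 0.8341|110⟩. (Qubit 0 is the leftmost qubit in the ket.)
0.5516|010⟩ + 0.8341|011⟩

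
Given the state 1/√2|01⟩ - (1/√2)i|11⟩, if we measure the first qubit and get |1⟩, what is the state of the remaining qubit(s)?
-i|1⟩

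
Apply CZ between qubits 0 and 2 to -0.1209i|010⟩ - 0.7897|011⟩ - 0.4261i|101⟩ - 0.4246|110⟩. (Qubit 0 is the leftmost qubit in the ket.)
-0.1209i|010⟩ - 0.7897|011⟩ + 0.4261i|101⟩ - 0.4246|110⟩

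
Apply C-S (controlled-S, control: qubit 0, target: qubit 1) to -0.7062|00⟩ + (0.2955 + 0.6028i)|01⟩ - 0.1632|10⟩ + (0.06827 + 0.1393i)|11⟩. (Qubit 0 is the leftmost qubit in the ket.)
-0.7062|00⟩ + (0.2955 + 0.6028i)|01⟩ - 0.1632|10⟩ + (-0.1393 + 0.06827i)|11⟩

C-S leaves the control-|0⟩ kets |00⟩, |01⟩ unchanged and applies S to qubit 1 on the control-|1⟩ pair (|10⟩, |11⟩).
S = [[1, 0], [0, i]].
With a = amp(|10⟩) = -0.1632 and b = amp(|11⟩) = (0.06827 + 0.1393i):
new amp(|10⟩) = (1)·a = -0.1632
new amp(|11⟩) = (i)·b = (-0.1393 + 0.06827i)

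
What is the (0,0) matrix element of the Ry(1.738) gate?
0.6456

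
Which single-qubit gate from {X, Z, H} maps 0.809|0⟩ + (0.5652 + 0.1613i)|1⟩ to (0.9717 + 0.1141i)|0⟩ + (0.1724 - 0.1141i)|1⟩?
H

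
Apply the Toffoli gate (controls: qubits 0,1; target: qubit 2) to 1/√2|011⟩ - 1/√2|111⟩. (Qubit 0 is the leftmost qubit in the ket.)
1/√2|011⟩ - 1/√2|110⟩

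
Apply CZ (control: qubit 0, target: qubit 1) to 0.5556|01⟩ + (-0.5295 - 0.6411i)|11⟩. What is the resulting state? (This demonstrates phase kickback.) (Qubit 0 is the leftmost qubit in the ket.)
0.5556|01⟩ + (0.5295 + 0.6411i)|11⟩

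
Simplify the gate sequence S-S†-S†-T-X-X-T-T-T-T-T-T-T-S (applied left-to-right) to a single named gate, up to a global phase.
I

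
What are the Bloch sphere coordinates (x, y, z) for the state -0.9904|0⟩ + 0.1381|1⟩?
(-0.2735, 0, 0.9618)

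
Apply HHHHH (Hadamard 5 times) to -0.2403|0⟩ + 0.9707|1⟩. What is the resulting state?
0.5165|0⟩ - 0.8563|1⟩

H² = I, so H^5 = H: a single Hadamard. With (a, b) = (-0.2403, 0.9707), H gives ((a + b)/√2, (a − b)/√2) = (0.5165, -0.8563).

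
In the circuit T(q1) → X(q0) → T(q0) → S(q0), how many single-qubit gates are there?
4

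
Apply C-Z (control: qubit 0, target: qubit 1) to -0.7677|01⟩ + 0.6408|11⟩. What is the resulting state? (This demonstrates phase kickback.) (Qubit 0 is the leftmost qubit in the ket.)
-0.7677|01⟩ - 0.6408|11⟩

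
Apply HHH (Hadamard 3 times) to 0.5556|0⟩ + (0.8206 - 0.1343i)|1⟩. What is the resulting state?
(0.9731 - 0.09496i)|0⟩ + (-0.1874 + 0.09496i)|1⟩

H² = I, so H^3 = H: a single Hadamard. With (a, b) = (0.5556, (0.8206 - 0.1343i)), H gives ((a + b)/√2, (a − b)/√2) = ((0.9731 - 0.09496i), (-0.1874 + 0.09496i)).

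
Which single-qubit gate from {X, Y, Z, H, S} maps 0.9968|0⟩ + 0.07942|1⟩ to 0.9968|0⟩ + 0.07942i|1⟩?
S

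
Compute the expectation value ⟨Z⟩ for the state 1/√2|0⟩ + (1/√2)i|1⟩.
0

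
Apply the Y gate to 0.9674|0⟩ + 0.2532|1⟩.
-0.2532i|0⟩ + 0.9674i|1⟩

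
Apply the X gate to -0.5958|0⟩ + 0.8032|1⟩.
0.8032|0⟩ - 0.5958|1⟩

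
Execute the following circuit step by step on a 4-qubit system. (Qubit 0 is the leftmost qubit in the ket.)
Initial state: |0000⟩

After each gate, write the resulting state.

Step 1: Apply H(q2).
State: 1/√2|0000⟩ + 1/√2|0010⟩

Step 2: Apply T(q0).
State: 1/√2|0000⟩ + 1/√2|0010⟩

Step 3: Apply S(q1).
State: 1/√2|0000⟩ + 1/√2|0010⟩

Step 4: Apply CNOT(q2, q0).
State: 1/√2|0000⟩ + 1/√2|1010⟩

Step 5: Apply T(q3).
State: 1/√2|0000⟩ + 1/√2|1010⟩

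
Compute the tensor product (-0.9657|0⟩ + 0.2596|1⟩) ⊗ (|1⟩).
-0.9657|01⟩ + 0.2596|11⟩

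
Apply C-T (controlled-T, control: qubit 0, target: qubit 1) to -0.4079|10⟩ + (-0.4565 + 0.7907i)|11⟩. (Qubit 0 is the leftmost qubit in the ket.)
-0.4079|10⟩ + (-0.8819 + 0.2363i)|11⟩

C-T leaves the control-|0⟩ kets |00⟩, |01⟩ unchanged and applies T to qubit 1 on the control-|1⟩ pair (|10⟩, |11⟩).
T = [[1, 0], [0, (1/√2 + (1/√2)i)]].
With a = amp(|10⟩) = -0.4079 and b = amp(|11⟩) = (-0.4565 + 0.7907i):
new amp(|10⟩) = (1)·a = -0.4079
new amp(|11⟩) = (1/√2 + (1/√2)i)·b = (-0.8819 + 0.2363i)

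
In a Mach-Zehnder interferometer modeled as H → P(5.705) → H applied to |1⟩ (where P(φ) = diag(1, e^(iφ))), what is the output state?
(0.08127 + 0.2733i)|0⟩ + (0.9187 - 0.2733i)|1⟩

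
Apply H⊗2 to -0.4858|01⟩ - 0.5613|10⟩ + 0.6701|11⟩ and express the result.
-0.1885|00⟩ - 0.3728|01⟩ - 0.2973|10⟩ + 0.8586|11⟩

H⊗2 gives amp(|y⟩) = (1/2) Σ_x (−1)^(x·y) amp(|x⟩), where x·y is the number of positions in which both x and y have a 1.
|00⟩: (-0.4858 - 0.5613 + 0.6701)/2 = -0.1885
|01⟩: (0.4858 - 0.5613 - 0.6701)/2 = -0.3728
|10⟩: (-0.4858 + 0.5613 - 0.6701)/2 = -0.2973
|11⟩: (0.4858 + 0.5613 + 0.6701)/2 = 0.8586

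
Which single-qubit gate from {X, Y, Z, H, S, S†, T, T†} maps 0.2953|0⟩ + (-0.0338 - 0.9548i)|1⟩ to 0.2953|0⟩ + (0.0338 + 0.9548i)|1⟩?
Z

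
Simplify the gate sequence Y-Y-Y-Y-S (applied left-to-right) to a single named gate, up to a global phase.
S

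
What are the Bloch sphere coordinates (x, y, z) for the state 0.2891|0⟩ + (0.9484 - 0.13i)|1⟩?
(0.5484, -0.07517, -0.8328)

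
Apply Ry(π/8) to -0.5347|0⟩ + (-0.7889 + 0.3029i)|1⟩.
(-0.3705 - 0.05909i)|0⟩ + (-0.8781 + 0.2971i)|1⟩

Ry(π/8) = [[cos(θ/2), −sin(θ/2)], [sin(θ/2), cos(θ/2)]]; θ = π/8, cos(θ/2) ≈ 0.980785, sin(θ/2) ≈ 0.19509.
With a = amp(|0⟩) = -0.5347 and b = amp(|1⟩) = (-0.7889 + 0.3029i):
new amp(|0⟩) = (0.980785)·a + (-0.19509)·b = (-0.3705 - 0.05909i)
new amp(|1⟩) = (0.19509)·a + (0.980785)·b = (-0.8781 + 0.2971i)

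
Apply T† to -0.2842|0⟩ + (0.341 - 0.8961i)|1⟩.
-0.2842|0⟩ + (-0.3925 - 0.8748i)|1⟩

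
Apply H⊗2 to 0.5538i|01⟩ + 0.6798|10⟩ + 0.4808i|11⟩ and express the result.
(0.3399 + 0.5173i)|00⟩ + (0.3399 - 0.5173i)|01⟩ + (-0.3399 + 0.0365i)|10⟩ + (-0.3399 - 0.0365i)|11⟩

H⊗2 gives amp(|y⟩) = (1/2) Σ_x (−1)^(x·y) amp(|x⟩), where x·y is the number of positions in which both x and y have a 1.
|00⟩: (0.5538i + 0.6798 + 0.4808i)/2 = (0.3399 + 0.5173i)
|01⟩: (-0.5538i + 0.6798 - 0.4808i)/2 = (0.3399 - 0.5173i)
|10⟩: (0.5538i - 0.6798 - 0.4808i)/2 = (-0.3399 + 0.0365i)
|11⟩: (-0.5538i - 0.6798 + 0.4808i)/2 = (-0.3399 - 0.0365i)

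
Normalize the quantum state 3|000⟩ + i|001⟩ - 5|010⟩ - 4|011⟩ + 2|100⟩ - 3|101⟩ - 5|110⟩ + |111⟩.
0.3162|000⟩ + 0.1054i|001⟩ - 0.527|010⟩ - 0.4216|011⟩ + 0.2108|100⟩ - 0.3162|101⟩ - 0.527|110⟩ + 0.1054|111⟩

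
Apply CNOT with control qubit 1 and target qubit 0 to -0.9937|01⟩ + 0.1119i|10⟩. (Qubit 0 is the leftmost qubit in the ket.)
0.1119i|10⟩ - 0.9937|11⟩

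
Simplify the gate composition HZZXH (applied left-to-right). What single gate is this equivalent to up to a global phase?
Z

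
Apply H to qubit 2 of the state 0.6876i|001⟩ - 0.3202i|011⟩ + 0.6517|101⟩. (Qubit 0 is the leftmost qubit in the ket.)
0.4862i|000⟩ - 0.4862i|001⟩ - 0.2264i|010⟩ + 0.2264i|011⟩ + 0.4608|100⟩ - 0.4608|101⟩

H on qubit 2 mixes each pair of kets that differ only in qubit 2: amplitudes (a, b) of (|…0…⟩, |…1…⟩) become ((a + b)/√2, (a − b)/√2). Kets absent from the input have amplitude 0.
(|000⟩, |001⟩): (a, b) = (0, 0.6876i) → (0.4862i, -0.4862i)
(|010⟩, |011⟩): (a, b) = (0, -0.3202i) → (-0.2264i, 0.2264i)
(|100⟩, |101⟩): (a, b) = (0, 0.6517) → (0.4608, -0.4608)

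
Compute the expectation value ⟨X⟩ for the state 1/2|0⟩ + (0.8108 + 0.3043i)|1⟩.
0.8108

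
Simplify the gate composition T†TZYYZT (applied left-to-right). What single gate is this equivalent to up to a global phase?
T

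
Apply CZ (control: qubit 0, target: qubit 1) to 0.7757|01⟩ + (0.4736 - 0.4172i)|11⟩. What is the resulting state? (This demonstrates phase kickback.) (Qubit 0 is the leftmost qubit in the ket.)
0.7757|01⟩ + (-0.4736 + 0.4172i)|11⟩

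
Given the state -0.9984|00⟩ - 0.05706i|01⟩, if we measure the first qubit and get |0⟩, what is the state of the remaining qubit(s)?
-0.9984|0⟩ - 0.05706i|1⟩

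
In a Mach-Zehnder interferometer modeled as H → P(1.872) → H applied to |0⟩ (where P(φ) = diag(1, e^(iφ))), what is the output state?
(0.3517 + 0.4775i)|0⟩ + (0.6483 - 0.4775i)|1⟩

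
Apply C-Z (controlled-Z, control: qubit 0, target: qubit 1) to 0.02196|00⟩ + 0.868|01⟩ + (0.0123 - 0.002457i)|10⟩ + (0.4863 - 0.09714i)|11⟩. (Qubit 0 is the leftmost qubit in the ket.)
0.02196|00⟩ + 0.868|01⟩ + (0.0123 - 0.002457i)|10⟩ + (-0.4863 + 0.09714i)|11⟩

C-Z leaves the control-|0⟩ kets |00⟩, |01⟩ unchanged and applies Z to qubit 1 on the control-|1⟩ pair (|10⟩, |11⟩).
Z = [[1, 0], [0, -1]].
With a = amp(|10⟩) = (0.0123 - 0.002457i) and b = amp(|11⟩) = (0.4863 - 0.09714i):
new amp(|10⟩) = (1)·a = (0.0123 - 0.002457i)
new amp(|11⟩) = (-1)·b = (-0.4863 + 0.09714i)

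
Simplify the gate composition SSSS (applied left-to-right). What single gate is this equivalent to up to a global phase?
I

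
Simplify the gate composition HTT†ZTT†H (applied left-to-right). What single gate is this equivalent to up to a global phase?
X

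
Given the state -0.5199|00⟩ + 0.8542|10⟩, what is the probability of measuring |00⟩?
0.2703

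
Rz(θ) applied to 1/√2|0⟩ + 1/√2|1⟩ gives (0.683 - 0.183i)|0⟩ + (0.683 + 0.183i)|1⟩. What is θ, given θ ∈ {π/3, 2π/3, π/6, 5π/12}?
π/6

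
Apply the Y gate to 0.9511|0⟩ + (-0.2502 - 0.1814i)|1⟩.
(-0.1814 + 0.2502i)|0⟩ + 0.9511i|1⟩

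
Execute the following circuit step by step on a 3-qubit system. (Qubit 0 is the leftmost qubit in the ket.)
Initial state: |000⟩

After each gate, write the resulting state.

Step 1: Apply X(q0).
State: |100⟩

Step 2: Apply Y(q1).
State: i|110⟩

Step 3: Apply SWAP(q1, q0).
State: i|110⟩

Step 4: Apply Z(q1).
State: -i|110⟩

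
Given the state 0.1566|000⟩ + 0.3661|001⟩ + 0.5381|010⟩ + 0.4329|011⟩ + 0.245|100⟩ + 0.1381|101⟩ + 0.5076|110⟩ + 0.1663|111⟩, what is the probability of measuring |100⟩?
0.06003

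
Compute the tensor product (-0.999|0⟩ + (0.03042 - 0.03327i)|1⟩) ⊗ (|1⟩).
-0.999|01⟩ + (0.03042 - 0.03327i)|11⟩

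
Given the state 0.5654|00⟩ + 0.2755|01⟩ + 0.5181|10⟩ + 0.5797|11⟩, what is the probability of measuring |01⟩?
0.0759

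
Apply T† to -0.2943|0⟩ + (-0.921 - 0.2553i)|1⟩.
-0.2943|0⟩ + (-0.8318 + 0.4707i)|1⟩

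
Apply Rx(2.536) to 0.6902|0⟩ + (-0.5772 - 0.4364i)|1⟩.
(-0.2107 + 0.5509i)|0⟩ + (-0.1721 - 0.7889i)|1⟩

Rx(2.536) = [[cos(θ/2), −i·sin(θ/2)], [−i·sin(θ/2), cos(θ/2)]]; θ = 2.536, cos(θ/2) ≈ 0.29819, sin(θ/2) ≈ 0.954506.
With a = amp(|0⟩) = 0.6902 and b = amp(|1⟩) = (-0.5772 - 0.4364i):
new amp(|0⟩) = (0.29819)·a + (-0.954506i)·b = (-0.2107 + 0.5509i)
new amp(|1⟩) = (-0.954506i)·a + (0.29819)·b = (-0.1721 - 0.7889i)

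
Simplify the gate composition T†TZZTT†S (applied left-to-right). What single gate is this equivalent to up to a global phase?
S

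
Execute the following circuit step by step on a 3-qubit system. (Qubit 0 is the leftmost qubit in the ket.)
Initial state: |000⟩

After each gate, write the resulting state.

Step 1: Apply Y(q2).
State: i|001⟩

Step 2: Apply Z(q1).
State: i|001⟩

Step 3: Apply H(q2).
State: (1/√2)i|000⟩ - (1/√2)i|001⟩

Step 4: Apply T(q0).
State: (1/√2)i|000⟩ - (1/√2)i|001⟩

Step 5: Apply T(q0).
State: (1/√2)i|000⟩ - (1/√2)i|001⟩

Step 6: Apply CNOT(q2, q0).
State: (1/√2)i|000⟩ - (1/√2)i|101⟩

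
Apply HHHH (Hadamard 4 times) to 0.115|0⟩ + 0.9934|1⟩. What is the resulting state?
0.115|0⟩ + 0.9934|1⟩

H² = I, so an even number of Hadamards cancels: H^4 = I and the state is unchanged.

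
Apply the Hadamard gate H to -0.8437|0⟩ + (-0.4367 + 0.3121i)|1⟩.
(-0.9054 + 0.2207i)|0⟩ + (-0.2878 - 0.2207i)|1⟩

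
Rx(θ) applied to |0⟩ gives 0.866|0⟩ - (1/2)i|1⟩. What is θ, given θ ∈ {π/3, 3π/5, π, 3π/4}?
π/3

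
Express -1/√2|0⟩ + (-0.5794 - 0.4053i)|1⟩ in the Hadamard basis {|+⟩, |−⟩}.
(-0.9097 - 0.2866i)|+⟩ + (-0.0903 + 0.2866i)|−⟩

With |ψ⟩ = α|0⟩ + β|1⟩, the Hadamard-basis coefficients are ⟨+|ψ⟩ = (α + β)/√2 and ⟨−|ψ⟩ = (α − β)/√2.
Here α = -1/√2, β = (-0.5794 - 0.4053i): (α + β)/√2 = (-0.9097 - 0.2866i), (α − β)/√2 = (-0.0903 + 0.2866i).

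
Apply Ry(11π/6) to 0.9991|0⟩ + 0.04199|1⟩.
-0.9759|0⟩ + 0.218|1⟩

Ry(11π/6) = [[cos(θ/2), −sin(θ/2)], [sin(θ/2), cos(θ/2)]]; θ = 11π/6, cos(θ/2) ≈ -0.965926, sin(θ/2) ≈ 0.258819.
With a = amp(|0⟩) = 0.9991 and b = amp(|1⟩) = 0.04199:
new amp(|0⟩) = (-0.965926)·a + (-0.258819)·b = -0.9759
new amp(|1⟩) = (0.258819)·a + (-0.965926)·b = 0.218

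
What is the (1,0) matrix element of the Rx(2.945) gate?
-0.9952i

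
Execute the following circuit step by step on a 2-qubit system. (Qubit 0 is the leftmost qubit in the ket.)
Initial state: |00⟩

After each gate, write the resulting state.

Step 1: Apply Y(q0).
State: i|10⟩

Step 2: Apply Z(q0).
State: -i|10⟩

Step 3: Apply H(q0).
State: -(1/√2)i|00⟩ + (1/√2)i|10⟩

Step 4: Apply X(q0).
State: (1/√2)i|00⟩ - (1/√2)i|10⟩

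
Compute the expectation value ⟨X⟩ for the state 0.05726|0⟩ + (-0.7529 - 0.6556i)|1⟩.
-0.08622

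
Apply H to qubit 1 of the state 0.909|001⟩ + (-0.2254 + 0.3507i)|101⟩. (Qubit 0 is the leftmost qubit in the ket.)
0.6428|001⟩ + 0.6428|011⟩ + (-0.1594 + 0.248i)|101⟩ + (-0.1594 + 0.248i)|111⟩

H on qubit 1 mixes each pair of kets that differ only in qubit 1: amplitudes (a, b) of (|…0…⟩, |…1…⟩) become ((a + b)/√2, (a − b)/√2). Kets absent from the input have amplitude 0.
(|001⟩, |011⟩): (a, b) = (0.909, 0) → (0.6428, 0.6428)
(|101⟩, |111⟩): (a, b) = ((-0.2254 + 0.3507i), 0) → ((-0.1594 + 0.248i), (-0.1594 + 0.248i))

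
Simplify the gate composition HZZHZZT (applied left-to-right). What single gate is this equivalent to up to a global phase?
T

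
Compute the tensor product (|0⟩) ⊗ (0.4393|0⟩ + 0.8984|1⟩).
0.4393|00⟩ + 0.8984|01⟩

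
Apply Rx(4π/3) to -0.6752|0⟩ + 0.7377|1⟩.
(0.3376 - 0.6389i)|0⟩ + (-0.3689 + 0.5847i)|1⟩

Rx(4π/3) = [[cos(θ/2), −i·sin(θ/2)], [−i·sin(θ/2), cos(θ/2)]]; θ = 4π/3, cos(θ/2) ≈ -0.5, sin(θ/2) ≈ 0.866025.
With a = amp(|0⟩) = -0.6752 and b = amp(|1⟩) = 0.7377:
new amp(|0⟩) = (-0.5)·a + (-0.866025i)·b = (0.3376 - 0.6389i)
new amp(|1⟩) = (-0.866025i)·a + (-0.5)·b = (-0.3689 + 0.5847i)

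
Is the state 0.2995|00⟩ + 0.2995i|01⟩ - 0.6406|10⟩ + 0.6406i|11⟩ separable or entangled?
Entangled

Writing the state as a|00⟩ + b|01⟩ + c|10⟩ + d|11⟩, it is a product state iff ad − bc = 0.
Here (a, b, c, d) = (0.2995, 0.2995i, -0.6406, 0.6406i): ad − bc = (0.2995)(0.6406i) − (0.2995i)(-0.6406) = 0.3837i ≠ 0, so the state is entangled.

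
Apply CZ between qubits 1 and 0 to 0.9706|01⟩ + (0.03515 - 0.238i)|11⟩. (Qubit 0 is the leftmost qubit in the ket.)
0.9706|01⟩ + (-0.03515 + 0.238i)|11⟩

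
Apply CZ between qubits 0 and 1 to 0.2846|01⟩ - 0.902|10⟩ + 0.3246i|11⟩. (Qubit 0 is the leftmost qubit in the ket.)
0.2846|01⟩ - 0.902|10⟩ - 0.3246i|11⟩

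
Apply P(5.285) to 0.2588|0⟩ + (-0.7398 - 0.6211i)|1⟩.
0.2588|0⟩ + (-0.9229 + 0.2853i)|1⟩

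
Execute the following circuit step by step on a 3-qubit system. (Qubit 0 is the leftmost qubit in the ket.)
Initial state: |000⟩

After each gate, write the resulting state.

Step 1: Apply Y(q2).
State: i|001⟩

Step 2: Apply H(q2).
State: (1/√2)i|000⟩ - (1/√2)i|001⟩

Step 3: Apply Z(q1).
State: (1/√2)i|000⟩ - (1/√2)i|001⟩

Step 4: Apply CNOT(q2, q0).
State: (1/√2)i|000⟩ - (1/√2)i|101⟩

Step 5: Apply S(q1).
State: (1/√2)i|000⟩ - (1/√2)i|101⟩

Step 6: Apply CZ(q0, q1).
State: (1/√2)i|000⟩ - (1/√2)i|101⟩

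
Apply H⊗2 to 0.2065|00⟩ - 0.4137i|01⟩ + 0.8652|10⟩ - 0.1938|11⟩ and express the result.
(0.439 - 0.2069i)|00⟩ + (0.6328 + 0.2069i)|01⟩ + (-0.2325 - 0.2069i)|10⟩ + (-0.4263 + 0.2069i)|11⟩

H⊗2 gives amp(|y⟩) = (1/2) Σ_x (−1)^(x·y) amp(|x⟩), where x·y is the number of positions in which both x and y have a 1.
|00⟩: (0.2065 - 0.4137i + 0.8652 - 0.1938)/2 = (0.439 - 0.2069i)
|01⟩: (0.2065 + 0.4137i + 0.8652 + 0.1938)/2 = (0.6328 + 0.2069i)
|10⟩: (0.2065 - 0.4137i - 0.8652 + 0.1938)/2 = (-0.2325 - 0.2069i)
|11⟩: (0.2065 + 0.4137i - 0.8652 - 0.1938)/2 = (-0.4263 + 0.2069i)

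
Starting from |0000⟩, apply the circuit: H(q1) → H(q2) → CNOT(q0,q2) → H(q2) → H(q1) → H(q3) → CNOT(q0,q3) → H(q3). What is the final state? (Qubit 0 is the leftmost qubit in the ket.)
|0000⟩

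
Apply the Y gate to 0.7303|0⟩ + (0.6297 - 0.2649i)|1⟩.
(-0.2649 - 0.6297i)|0⟩ + 0.7303i|1⟩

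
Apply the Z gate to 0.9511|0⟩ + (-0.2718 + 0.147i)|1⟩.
0.9511|0⟩ + (0.2718 - 0.147i)|1⟩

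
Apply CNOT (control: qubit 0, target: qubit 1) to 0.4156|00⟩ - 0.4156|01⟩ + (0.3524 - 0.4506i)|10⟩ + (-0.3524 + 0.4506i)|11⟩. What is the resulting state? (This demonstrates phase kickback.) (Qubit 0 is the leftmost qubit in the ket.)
0.4156|00⟩ - 0.4156|01⟩ + (-0.3524 + 0.4506i)|10⟩ + (0.3524 - 0.4506i)|11⟩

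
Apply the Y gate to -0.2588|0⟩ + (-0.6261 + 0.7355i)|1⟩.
(0.7355 + 0.6261i)|0⟩ - 0.2588i|1⟩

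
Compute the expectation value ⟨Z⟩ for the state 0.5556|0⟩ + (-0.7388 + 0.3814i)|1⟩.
-0.3826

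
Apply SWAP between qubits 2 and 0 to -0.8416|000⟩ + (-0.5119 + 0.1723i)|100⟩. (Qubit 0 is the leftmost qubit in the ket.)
-0.8416|000⟩ + (-0.5119 + 0.1723i)|001⟩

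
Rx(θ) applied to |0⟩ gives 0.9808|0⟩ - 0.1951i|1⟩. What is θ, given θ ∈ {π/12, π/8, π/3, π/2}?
π/8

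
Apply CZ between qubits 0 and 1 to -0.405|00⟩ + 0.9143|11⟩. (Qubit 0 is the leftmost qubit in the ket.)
-0.405|00⟩ - 0.9143|11⟩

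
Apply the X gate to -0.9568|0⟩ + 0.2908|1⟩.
0.2908|0⟩ - 0.9568|1⟩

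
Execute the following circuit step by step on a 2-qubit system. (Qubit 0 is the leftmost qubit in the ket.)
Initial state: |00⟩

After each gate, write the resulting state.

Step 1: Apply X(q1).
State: |01⟩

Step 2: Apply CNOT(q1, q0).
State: |11⟩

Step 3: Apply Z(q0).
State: -|11⟩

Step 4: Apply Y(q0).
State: i|01⟩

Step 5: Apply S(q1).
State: -|01⟩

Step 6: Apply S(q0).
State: -|01⟩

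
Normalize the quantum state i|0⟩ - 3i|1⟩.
0.3162i|0⟩ - 0.9487i|1⟩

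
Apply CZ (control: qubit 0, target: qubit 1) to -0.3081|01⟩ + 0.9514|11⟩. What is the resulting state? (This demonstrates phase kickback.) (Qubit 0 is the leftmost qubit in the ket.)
-0.3081|01⟩ - 0.9514|11⟩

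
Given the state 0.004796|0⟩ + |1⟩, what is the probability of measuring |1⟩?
1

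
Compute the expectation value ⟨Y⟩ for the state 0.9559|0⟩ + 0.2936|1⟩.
0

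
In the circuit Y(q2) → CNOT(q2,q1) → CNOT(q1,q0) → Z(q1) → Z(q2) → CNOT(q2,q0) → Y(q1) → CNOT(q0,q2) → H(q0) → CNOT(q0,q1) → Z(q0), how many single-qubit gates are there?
6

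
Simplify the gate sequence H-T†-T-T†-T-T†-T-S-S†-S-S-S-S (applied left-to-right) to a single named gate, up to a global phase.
H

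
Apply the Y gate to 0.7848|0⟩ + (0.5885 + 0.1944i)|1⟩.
(0.1944 - 0.5885i)|0⟩ + 0.7848i|1⟩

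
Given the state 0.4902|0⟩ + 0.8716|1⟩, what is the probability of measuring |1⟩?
0.7597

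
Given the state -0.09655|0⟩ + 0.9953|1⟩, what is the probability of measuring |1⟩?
0.9906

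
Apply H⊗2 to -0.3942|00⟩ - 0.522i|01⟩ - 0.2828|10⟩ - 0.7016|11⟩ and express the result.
(-0.6893 - 0.261i)|00⟩ + (0.0123 + 0.261i)|01⟩ + (0.2951 - 0.261i)|10⟩ + (-0.4065 + 0.261i)|11⟩

H⊗2 gives amp(|y⟩) = (1/2) Σ_x (−1)^(x·y) amp(|x⟩), where x·y is the number of positions in which both x and y have a 1.
|00⟩: (-0.3942 - 0.522i - 0.2828 - 0.7016)/2 = (-0.6893 - 0.261i)
|01⟩: (-0.3942 + 0.522i - 0.2828 + 0.7016)/2 = (0.0123 + 0.261i)
|10⟩: (-0.3942 - 0.522i + 0.2828 + 0.7016)/2 = (0.2951 - 0.261i)
|11⟩: (-0.3942 + 0.522i + 0.2828 - 0.7016)/2 = (-0.4065 + 0.261i)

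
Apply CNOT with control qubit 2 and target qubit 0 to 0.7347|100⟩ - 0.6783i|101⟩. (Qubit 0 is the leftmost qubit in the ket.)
-0.6783i|001⟩ + 0.7347|100⟩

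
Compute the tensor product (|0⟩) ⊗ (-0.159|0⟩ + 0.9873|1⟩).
-0.159|00⟩ + 0.9873|01⟩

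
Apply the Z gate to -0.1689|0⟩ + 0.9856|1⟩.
-0.1689|0⟩ - 0.9856|1⟩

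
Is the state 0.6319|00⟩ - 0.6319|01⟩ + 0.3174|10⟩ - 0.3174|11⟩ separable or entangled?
Separable

Writing the state as a|00⟩ + b|01⟩ + c|10⟩ + d|11⟩, it is a product state iff ad − bc = 0.
Here (a, b, c, d) = (0.6319, -0.6319, 0.3174, -0.3174): ad − bc = (0.6319)(-0.3174) − (-0.6319)(0.3174) = 0, so the state is separable.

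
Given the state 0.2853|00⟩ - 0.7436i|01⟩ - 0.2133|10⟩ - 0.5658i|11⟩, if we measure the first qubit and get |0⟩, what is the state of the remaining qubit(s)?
0.3582|0⟩ - 0.9336i|1⟩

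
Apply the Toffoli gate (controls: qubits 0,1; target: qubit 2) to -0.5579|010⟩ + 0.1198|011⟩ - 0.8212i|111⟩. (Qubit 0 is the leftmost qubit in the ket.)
-0.5579|010⟩ + 0.1198|011⟩ - 0.8212i|110⟩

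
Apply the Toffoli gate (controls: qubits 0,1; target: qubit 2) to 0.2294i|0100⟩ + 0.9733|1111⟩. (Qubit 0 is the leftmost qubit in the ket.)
0.2294i|0100⟩ + 0.9733|1101⟩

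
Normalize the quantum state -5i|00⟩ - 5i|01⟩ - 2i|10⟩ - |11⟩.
-0.6742i|00⟩ - 0.6742i|01⟩ - 0.2697i|10⟩ - 0.1348|11⟩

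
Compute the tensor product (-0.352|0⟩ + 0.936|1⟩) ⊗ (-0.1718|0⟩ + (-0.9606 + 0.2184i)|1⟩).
0.06047|00⟩ + (0.3381 - 0.07688i)|01⟩ - 0.1608|10⟩ + (-0.8991 + 0.2044i)|11⟩

amp(|b₁b₂…⟩) = product of the factor amplitudes for bits b₁, b₂, …; only kets whose every factor amplitude is nonzero survive.
|00⟩: (-0.352)(-0.1718) = 0.06047
|01⟩: (-0.352)(-0.9606 + 0.2184i) = (0.3381 - 0.07688i)
|10⟩: (0.936)(-0.1718) = -0.1608
|11⟩: (0.936)(-0.9606 + 0.2184i) = (-0.8991 + 0.2044i)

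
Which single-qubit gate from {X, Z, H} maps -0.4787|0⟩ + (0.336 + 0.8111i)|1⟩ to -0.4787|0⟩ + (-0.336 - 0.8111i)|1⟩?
Z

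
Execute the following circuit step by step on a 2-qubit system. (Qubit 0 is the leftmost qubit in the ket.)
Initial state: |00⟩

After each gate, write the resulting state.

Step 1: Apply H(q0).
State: 1/√2|00⟩ + 1/√2|10⟩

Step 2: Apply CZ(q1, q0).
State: 1/√2|00⟩ + 1/√2|10⟩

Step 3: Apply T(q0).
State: 1/√2|00⟩ + (1/2 + (1/2)i)|10⟩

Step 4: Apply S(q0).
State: 1/√2|00⟩ + (-1/2 + (1/2)i)|10⟩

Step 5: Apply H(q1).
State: 1/2|00⟩ + 1/2|01⟩ + (-1/√8 + (1/√8)i)|10⟩ + (-1/√8 + (1/√8)i)|11⟩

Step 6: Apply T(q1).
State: 1/2|00⟩ + (1/√8 + (1/√8)i)|01⟩ + (-1/√8 + (1/√8)i)|10⟩ - 1/2|11⟩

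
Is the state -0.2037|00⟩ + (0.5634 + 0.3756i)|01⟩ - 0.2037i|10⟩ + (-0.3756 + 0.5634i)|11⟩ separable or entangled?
Separable

Writing the state as a|00⟩ + b|01⟩ + c|10⟩ + d|11⟩, it is a product state iff ad − bc = 0.
Here (a, b, c, d) = (-0.2037, (0.5634 + 0.3756i), -0.2037i, (-0.3756 + 0.5634i)): ad − bc = (-0.2037)(-0.3756 + 0.5634i) − (0.5634 + 0.3756i)(-0.2037i) = 0, so the state is separable.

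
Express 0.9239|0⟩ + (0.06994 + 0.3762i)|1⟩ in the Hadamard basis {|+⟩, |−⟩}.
(0.7028 + 0.266i)|+⟩ + (0.6038 - 0.266i)|−⟩

With |ψ⟩ = α|0⟩ + β|1⟩, the Hadamard-basis coefficients are ⟨+|ψ⟩ = (α + β)/√2 and ⟨−|ψ⟩ = (α − β)/√2.
Here α = 0.9239, β = (0.06994 + 0.3762i): (α + β)/√2 = (0.7028 + 0.266i), (α − β)/√2 = (0.6038 - 0.266i).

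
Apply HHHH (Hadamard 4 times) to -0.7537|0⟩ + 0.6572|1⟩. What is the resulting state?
-0.7537|0⟩ + 0.6572|1⟩

H² = I, so an even number of Hadamards cancels: H^4 = I and the state is unchanged.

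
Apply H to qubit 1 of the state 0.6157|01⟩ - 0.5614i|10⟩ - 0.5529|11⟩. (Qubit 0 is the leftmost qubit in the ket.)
0.4354|00⟩ - 0.4354|01⟩ + (-0.391 - 0.397i)|10⟩ + (0.391 - 0.397i)|11⟩

H on qubit 1 mixes each pair of kets that differ only in qubit 1: amplitudes (a, b) of (|…0…⟩, |…1…⟩) become ((a + b)/√2, (a − b)/√2). Kets absent from the input have amplitude 0.
(|00⟩, |01⟩): (a, b) = (0, 0.6157) → (0.4354, -0.4354)
(|10⟩, |11⟩): (a, b) = (-0.5614i, -0.5529) → ((-0.391 - 0.397i), (0.391 - 0.397i))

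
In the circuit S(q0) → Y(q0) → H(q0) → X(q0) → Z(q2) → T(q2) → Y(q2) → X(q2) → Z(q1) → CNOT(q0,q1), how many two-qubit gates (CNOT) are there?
1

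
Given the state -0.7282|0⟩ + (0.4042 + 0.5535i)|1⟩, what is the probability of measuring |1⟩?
0.4697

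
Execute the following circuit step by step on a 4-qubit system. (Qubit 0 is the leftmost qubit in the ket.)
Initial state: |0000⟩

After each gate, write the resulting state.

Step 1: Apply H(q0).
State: 1/√2|0000⟩ + 1/√2|1000⟩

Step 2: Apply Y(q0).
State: -(1/√2)i|0000⟩ + (1/√2)i|1000⟩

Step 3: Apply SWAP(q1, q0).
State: -(1/√2)i|0000⟩ + (1/√2)i|0100⟩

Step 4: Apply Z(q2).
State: -(1/√2)i|0000⟩ + (1/√2)i|0100⟩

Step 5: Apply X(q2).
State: -(1/√2)i|0010⟩ + (1/√2)i|0110⟩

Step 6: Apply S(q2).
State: 1/√2|0010⟩ - 1/√2|0110⟩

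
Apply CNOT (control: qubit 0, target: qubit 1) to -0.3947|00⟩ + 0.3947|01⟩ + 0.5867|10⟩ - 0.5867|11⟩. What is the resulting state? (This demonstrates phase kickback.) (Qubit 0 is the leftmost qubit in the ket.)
-0.3947|00⟩ + 0.3947|01⟩ - 0.5867|10⟩ + 0.5867|11⟩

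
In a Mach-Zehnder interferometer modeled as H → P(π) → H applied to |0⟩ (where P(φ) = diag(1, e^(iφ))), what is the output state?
|1⟩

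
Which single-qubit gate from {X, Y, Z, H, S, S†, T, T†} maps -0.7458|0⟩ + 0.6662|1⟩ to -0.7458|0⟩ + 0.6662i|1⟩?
S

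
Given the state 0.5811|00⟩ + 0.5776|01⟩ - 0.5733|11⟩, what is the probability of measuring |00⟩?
0.3377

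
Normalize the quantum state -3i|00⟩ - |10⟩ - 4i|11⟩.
-0.5883i|00⟩ - 0.1961|10⟩ - 0.7845i|11⟩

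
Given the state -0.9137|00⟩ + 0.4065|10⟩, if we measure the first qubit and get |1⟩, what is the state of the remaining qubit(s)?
|0⟩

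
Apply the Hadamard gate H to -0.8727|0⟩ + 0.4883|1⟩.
-0.2718|0⟩ - 0.9624|1⟩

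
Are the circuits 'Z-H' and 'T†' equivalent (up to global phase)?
No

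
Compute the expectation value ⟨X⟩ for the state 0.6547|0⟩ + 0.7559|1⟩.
0.9898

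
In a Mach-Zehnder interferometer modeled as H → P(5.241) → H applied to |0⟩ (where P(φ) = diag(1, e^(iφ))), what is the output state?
(0.7522 - 0.4318i)|0⟩ + (0.2478 + 0.4318i)|1⟩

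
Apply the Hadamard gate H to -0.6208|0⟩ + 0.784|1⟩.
0.1154|0⟩ - 0.9933|1⟩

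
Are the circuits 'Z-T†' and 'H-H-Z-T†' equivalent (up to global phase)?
Yes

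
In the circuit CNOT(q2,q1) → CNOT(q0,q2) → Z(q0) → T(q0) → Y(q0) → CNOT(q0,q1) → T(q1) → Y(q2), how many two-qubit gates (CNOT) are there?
3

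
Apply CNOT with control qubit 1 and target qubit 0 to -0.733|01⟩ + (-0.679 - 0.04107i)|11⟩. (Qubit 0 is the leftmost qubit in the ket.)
(-0.679 - 0.04107i)|01⟩ - 0.733|11⟩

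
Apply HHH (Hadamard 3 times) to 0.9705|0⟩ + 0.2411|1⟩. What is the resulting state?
0.8567|0⟩ + 0.5158|1⟩

H² = I, so H^3 = H: a single Hadamard. With (a, b) = (0.9705, 0.2411), H gives ((a + b)/√2, (a − b)/√2) = (0.8567, 0.5158).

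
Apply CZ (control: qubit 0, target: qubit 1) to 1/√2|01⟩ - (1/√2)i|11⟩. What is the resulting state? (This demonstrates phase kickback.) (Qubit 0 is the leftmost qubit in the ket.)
1/√2|01⟩ + (1/√2)i|11⟩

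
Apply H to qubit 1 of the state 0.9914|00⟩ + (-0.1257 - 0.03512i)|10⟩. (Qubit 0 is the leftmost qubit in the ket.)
0.701|00⟩ + 0.701|01⟩ + (-0.08888 - 0.02483i)|10⟩ + (-0.08888 - 0.02483i)|11⟩

H on qubit 1 mixes each pair of kets that differ only in qubit 1: amplitudes (a, b) of (|…0…⟩, |…1…⟩) become ((a + b)/√2, (a − b)/√2). Kets absent from the input have amplitude 0.
(|00⟩, |01⟩): (a, b) = (0.9914, 0) → (0.701, 0.701)
(|10⟩, |11⟩): (a, b) = ((-0.1257 - 0.03512i), 0) → ((-0.08888 - 0.02483i), (-0.08888 - 0.02483i))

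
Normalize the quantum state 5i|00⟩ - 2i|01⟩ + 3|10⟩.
0.8111i|00⟩ - 0.3244i|01⟩ + 0.4867|10⟩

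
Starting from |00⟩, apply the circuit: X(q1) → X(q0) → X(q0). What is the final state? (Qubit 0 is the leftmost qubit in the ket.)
|01⟩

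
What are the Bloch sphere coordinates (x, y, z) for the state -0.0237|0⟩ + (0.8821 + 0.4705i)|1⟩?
(-0.04181, -0.0223, -0.9989)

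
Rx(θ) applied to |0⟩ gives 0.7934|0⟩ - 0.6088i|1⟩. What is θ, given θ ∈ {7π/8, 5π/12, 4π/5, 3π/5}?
5π/12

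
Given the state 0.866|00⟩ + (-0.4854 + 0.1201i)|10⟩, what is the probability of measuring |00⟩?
0.75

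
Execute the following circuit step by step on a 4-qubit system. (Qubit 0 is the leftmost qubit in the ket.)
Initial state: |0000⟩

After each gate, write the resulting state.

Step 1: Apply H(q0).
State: 1/√2|0000⟩ + 1/√2|1000⟩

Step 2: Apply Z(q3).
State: 1/√2|0000⟩ + 1/√2|1000⟩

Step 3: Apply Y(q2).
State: (1/√2)i|0010⟩ + (1/√2)i|1010⟩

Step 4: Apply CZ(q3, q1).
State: (1/√2)i|0010⟩ + (1/√2)i|1010⟩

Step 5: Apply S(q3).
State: (1/√2)i|0010⟩ + (1/√2)i|1010⟩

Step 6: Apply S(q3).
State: (1/√2)i|0010⟩ + (1/√2)i|1010⟩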